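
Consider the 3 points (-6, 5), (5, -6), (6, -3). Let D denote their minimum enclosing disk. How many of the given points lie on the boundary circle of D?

2

Call the three points A, B, C in the order given.
Side lengths²: AB² = 242, AC² = 208, BC² = 10.
Since AB² = 242 ≥ 208 + 10 = 218, the angle opposite AB is not acute, so the smallest enclosing circle has AB as diameter.
Centre = midpoint of AB = (-0.5, -0.5), r² = 242/4 = 60.5.
The points at distance exactly r from the centre are (-6, 5), (5, -6) — 2 points.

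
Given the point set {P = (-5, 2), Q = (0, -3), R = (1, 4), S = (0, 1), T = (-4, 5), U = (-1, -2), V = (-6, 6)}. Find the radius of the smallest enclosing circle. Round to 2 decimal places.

5.41

By Welzl's lemma the MEC is supported by two points (diametrically opposite) or three points (on a circumcircle).
The farthest pair is Q–V with squared distance 117. The circle on this segment as diameter has centre (-3, 1.5) and r² = 117/4 = 29.25.
Check P: distance² to centre = 4.25 ≤ 29.25, so it lies inside.
All remaining points lie in this disk, and no smaller disk contains both endpoints, so this is the minimum enclosing circle.
r = √(29.25) ≈ 5.41.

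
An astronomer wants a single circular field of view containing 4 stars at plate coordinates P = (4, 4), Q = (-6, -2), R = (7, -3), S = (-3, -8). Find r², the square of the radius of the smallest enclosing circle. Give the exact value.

A smallest enclosing disk is always determined by at most three of the input points on its boundary.
The farthest pair is P–S with squared distance 193. The circle on this segment as diameter has centre (0.5, -2) and r² = 193/4 = 48.25.
Check Q: distance² to centre = 42.25 ≤ 48.25, so it lies inside.
All remaining points lie in this disk, and no smaller disk contains both endpoints, so this is the minimum enclosing circle.

48.25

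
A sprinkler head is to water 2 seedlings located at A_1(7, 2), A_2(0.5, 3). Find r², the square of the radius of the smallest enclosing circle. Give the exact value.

The smallest circle enclosing two points has them as diameter endpoints.
Centre = midpoint = (3.75, 2.5); r² = |A_1A_2|²/4 = 43.25/4 = 10.8125.

10.8125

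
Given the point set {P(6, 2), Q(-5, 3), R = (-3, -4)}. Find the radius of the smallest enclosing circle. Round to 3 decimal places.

Side lengths²: PQ² = 122, PR² = 117, QR² = 53.
Since PQ² = 122 < 117 + 53 = 170, the triangle is acute, so the smallest enclosing circle is the circumcircle.
Circumcentre = (0.34, 0.74), r² = 33.6232.
r = √(33.6232) ≈ 5.799.

5.799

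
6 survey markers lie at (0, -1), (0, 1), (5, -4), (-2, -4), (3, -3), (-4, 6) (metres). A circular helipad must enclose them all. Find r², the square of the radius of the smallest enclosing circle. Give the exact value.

45.25

The farthest pair is (5, -4)–(-4, 6) with squared distance 181. The circle on this segment as diameter has centre (0.5, 1) and r² = 181/4 = 45.25.
Check (0, -1): distance² to centre = 4.25 ≤ 45.25, so it lies inside.
All remaining points lie in this disk, and no smaller disk contains both endpoints, so this is the minimum enclosing circle.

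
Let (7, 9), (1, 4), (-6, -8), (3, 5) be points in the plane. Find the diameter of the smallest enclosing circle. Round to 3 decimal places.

21.401

The minimum enclosing circle of a finite set is fixed by two of the points (as a diameter) or three (as a circumcircle).
The farthest pair is (7, 9)–(-6, -8) with squared distance 458. The circle on this segment as diameter has centre (0.5, 0.5) and r² = 458/4 = 114.5.
Check (1, 4): distance² to centre = 12.5 ≤ 114.5, so it lies inside.
All remaining points lie in this disk, and no smaller disk contains both endpoints, so this is the minimum enclosing circle.
Diameter = 2r = 2√(114.5) ≈ 21.401.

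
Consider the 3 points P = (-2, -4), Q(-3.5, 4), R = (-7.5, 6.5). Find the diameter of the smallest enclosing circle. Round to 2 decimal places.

Side lengths²: PQ² = 66.25, PR² = 140.5, QR² = 22.25.
Since PR² = 140.5 ≥ 66.25 + 22.25 = 88.5, the angle opposite PR is not acute, so the smallest enclosing circle has PR as diameter.
Centre = midpoint of PR = (-4.75, 1.25), r² = 140.5/4 = 35.125.
Diameter = 2r = 2√(35.125) ≈ 11.85.

11.85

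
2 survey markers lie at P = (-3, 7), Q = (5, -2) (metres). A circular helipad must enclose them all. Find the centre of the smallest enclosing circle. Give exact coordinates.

(1, 2.5)

The smallest circle enclosing two points has them as diameter endpoints.
Centre = midpoint = (1, 2.5); r² = |PQ|²/4 = 145/4 = 36.25.
Centre = (1, 2.5).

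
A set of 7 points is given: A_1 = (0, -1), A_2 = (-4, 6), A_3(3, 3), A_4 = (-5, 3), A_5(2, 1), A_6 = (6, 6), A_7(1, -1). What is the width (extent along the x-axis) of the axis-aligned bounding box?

max x = 6, min x = -5, so width = 11.

11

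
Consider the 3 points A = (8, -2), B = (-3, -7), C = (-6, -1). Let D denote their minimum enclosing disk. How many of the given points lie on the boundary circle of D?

Side lengths²: AB² = 146, AC² = 197, BC² = 45.
Since AC² = 197 ≥ 146 + 45 = 191, the angle opposite AC is not acute, so the smallest enclosing circle has AC as diameter.
Centre = midpoint of AC = (1, -1.5), r² = 197/4 = 49.25.
The points at distance exactly r from the centre are A, C — 2 points.

2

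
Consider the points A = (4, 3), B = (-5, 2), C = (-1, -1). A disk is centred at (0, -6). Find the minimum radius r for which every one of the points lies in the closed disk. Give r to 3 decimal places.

9.849

The required radius is the distance from (0, -6) to the farthest point.
Squared distances: 97, 89, 26.
Maximum is 97, attained at A.
r = √97 ≈ 9.849.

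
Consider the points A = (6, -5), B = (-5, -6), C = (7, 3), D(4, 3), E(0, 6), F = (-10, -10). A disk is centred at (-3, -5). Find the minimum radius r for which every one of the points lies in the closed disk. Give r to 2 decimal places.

The required radius is the distance from (-3, -5) to the farthest point.
Squared distances: 81, 5, 164, 113, 130, 74.
Maximum is 164, attained at C.
r = √164 ≈ 12.81.

12.81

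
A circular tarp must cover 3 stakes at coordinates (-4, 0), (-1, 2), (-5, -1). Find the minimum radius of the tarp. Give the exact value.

2.5

Call the three points A, B, C in the order given.
Side lengths²: AB² = 13, AC² = 2, BC² = 25.
Since BC² = 25 ≥ 13 + 2 = 15, the angle opposite BC is not acute, so the smallest enclosing circle has BC as diameter.
Centre = midpoint of BC = (-3, 0.5), r² = 25/4 = 6.25.
r = √(6.25) = 2.5.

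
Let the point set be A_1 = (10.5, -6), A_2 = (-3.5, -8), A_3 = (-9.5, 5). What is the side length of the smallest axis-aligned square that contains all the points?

The bounding box has width 20 and height 13.
An axis-aligned square enclosing the set must have side ≥ max(width, height).
So the minimum side is max(20, 13) = 20.

20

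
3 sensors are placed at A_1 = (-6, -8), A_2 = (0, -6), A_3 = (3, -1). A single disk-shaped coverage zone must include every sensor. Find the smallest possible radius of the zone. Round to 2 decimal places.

Side lengths²: A_1A_2² = 40, A_1A_3² = 130, A_2A_3² = 34.
Since A_1A_3² = 130 ≥ 40 + 34 = 74, the angle opposite A_1A_3 is not acute, so the smallest enclosing circle has A_1A_3 as diameter.
Centre = midpoint of A_1A_3 = (-1.5, -4.5), r² = 130/4 = 32.5.
r = √(32.5) ≈ 5.70.

5.70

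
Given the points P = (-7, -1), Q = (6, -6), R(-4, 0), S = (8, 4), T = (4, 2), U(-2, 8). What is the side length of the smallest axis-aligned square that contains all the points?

The bounding box has width 15 and height 14.
An axis-aligned square enclosing the set must have side ≥ max(width, height).
So the minimum side is max(15, 14) = 15.

15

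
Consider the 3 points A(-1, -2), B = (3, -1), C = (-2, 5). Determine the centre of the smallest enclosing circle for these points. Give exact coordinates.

Side lengths²: AB² = 17, AC² = 50, BC² = 61.
Since BC² = 61 < 50 + 17 = 67, the triangle is acute, so the smallest enclosing circle is the circumcircle.
Circumcentre = (11/58, 101/58), r² = 25925/1682.
Centre = (11/58, 101/58).

(11/58, 101/58)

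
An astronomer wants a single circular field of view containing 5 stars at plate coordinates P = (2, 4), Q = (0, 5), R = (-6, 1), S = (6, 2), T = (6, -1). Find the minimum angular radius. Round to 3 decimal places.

6.104

By Welzl's lemma the MEC is supported by two points (diametrically opposite) or three points (on a circumcircle).
The minimum enclosing circle is determined by three boundary points: R, S, T.
Their circumcentre is (1/12, 0.5) with r² = 5365/144.
The farthest remaining point Q is at distance² 2917/144 ≤ 5365/144.
r = √(5365/144) ≈ 6.104.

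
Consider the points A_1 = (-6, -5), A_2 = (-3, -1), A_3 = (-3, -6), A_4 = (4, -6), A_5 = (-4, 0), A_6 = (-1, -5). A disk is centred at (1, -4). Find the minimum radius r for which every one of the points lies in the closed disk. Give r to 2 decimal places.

The required radius is the distance from (1, -4) to the farthest point.
Squared distances: 50, 25, 20, 13, 41, 5.
Maximum is 50, attained at A_1.
r = √50 ≈ 7.07.

7.07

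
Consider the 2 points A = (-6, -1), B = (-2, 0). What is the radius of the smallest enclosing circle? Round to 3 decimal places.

The smallest circle enclosing two points has them as diameter endpoints.
Centre = midpoint = (-4, -0.5); r² = |AB|²/4 = 17/4 = 4.25.
r = √(4.25) ≈ 2.062.

2.062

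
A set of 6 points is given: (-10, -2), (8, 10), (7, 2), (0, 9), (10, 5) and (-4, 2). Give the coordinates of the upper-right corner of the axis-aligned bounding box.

(10, 10)

x-range [-10, 10], y-range [-2, 10].
The upper-right corner is (10, 10).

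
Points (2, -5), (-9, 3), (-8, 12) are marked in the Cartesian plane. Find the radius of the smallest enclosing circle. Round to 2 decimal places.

9.86

Call the three points A, B, C in the order given.
Side lengths²: AB² = 185, AC² = 389, BC² = 82.
Since AC² = 389 ≥ 185 + 82 = 267, the angle opposite AC is not acute, so the smallest enclosing circle has AC as diameter.
Centre = midpoint of AC = (-3, 3.5), r² = 389/4 = 97.25.
r = √(97.25) ≈ 9.86.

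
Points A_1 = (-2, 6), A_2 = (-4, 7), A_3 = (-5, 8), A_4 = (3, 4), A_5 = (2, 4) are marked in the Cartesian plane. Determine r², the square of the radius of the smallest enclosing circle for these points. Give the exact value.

By Welzl's lemma the MEC is supported by two points (diametrically opposite) or three points (on a circumcircle).
The farthest pair is A_3–A_4 with squared distance 80. The circle on this segment as diameter has centre (-1, 6) and r² = 80/4 = 20.
Check A_1: distance² to centre = 1 ≤ 20, so it lies inside.
All remaining points lie in this disk, and no smaller disk contains both endpoints, so this is the minimum enclosing circle.

20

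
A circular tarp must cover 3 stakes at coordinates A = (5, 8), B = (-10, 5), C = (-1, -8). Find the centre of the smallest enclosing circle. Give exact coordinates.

(-54/37, 48/37)

Side lengths²: AB² = 234, AC² = 292, BC² = 250.
Since AC² = 292 < 250 + 234 = 484, the triangle is acute, so the smallest enclosing circle is the circumcircle.
Circumcentre = (-54/37, 48/37), r² = 118625/1369.
Centre = (-54/37, 48/37).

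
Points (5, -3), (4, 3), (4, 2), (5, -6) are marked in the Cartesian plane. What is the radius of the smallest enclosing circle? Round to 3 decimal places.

By Welzl's lemma the MEC is supported by two points (diametrically opposite) or three points (on a circumcircle).
The farthest pair is (4, 3)–(5, -6) with squared distance 82. The circle on this segment as diameter has centre (4.5, -1.5) and r² = 82/4 = 20.5.
Check (5, -3): distance² to centre = 2.5 ≤ 20.5, so it lies inside.
All remaining points lie in this disk, and no smaller disk contains both endpoints, so this is the minimum enclosing circle.
r = √(20.5) ≈ 4.528.

4.528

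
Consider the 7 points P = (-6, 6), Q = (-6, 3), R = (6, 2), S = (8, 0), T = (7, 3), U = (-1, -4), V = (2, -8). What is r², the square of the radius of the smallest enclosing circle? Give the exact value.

By Welzl's lemma the MEC is supported by two points (diametrically opposite) or three points (on a circumcircle).
The minimum enclosing circle is determined by three boundary points: P, S, V.
Their circumcentre is (-11/37, -1/37) with r² = 94250/1369.
The farthest remaining point T is at distance² 85444/1369 ≤ 94250/1369.

94250/1369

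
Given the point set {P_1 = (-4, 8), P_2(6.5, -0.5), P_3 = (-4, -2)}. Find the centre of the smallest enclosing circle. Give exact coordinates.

(9/14, 3)

Side lengths²: P_1P_2² = 182.5, P_1P_3² = 100, P_2P_3² = 112.5.
Since P_1P_2² = 182.5 < 112.5 + 100 = 212.5, the triangle is acute, so the smallest enclosing circle is the circumcircle.
Circumcentre = (9/14, 3), r² = 9125/196.
Centre = (9/14, 3).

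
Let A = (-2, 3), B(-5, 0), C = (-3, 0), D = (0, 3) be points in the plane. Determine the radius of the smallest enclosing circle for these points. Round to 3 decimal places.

2.915

A smallest enclosing disk is always determined by at most three of the input points on its boundary.
The farthest pair is B–D with squared distance 34. The circle on this segment as diameter has centre (-2.5, 1.5) and r² = 34/4 = 8.5.
Check A: distance² to centre = 2.5 ≤ 8.5, so it lies inside.
All remaining points lie in this disk, and no smaller disk contains both endpoints, so this is the minimum enclosing circle.
r = √(8.5) ≈ 2.915.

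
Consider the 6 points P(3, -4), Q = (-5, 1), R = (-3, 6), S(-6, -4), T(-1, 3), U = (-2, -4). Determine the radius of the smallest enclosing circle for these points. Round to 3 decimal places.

A smallest enclosing disk is always determined by at most three of the input points on its boundary.
The minimum enclosing circle is determined by three boundary points: P, R, S.
Their circumcentre is (-1.5, 0.1) with r² = 37.06.
The farthest remaining point U is at distance² 17.06 ≤ 37.06.
r = √(37.06) ≈ 6.088.

6.088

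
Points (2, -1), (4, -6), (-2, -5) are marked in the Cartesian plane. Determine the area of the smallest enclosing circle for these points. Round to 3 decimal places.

34.397

Call the three points A, B, C in the order given.
Side lengths²: AB² = 29, AC² = 32, BC² = 37.
Since BC² = 37 < 32 + 29 = 61, the triangle is acute, so the smallest enclosing circle is the circumcircle.
Circumcentre = (17/14, -59/14), r² = 1073/98.
Area = π·r² = π·1073/98 ≈ 34.397.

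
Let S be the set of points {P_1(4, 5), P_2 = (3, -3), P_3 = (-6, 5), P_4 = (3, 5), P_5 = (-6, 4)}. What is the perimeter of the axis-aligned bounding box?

Width = max x − min x = 4 − (-6) = 10.
Height = max y − min y = 5 − (-3) = 8.
Perimeter = 2(10 + 8) = 36.

36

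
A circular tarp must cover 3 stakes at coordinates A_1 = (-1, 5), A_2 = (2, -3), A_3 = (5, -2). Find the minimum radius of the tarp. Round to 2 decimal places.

4.61

Side lengths²: A_1A_2² = 73, A_1A_3² = 85, A_2A_3² = 10.
Since A_1A_3² = 85 ≥ 73 + 10 = 83, the angle opposite A_1A_3 is not acute, so the smallest enclosing circle has A_1A_3 as diameter.
Centre = midpoint of A_1A_3 = (2, 1.5), r² = 85/4 = 21.25.
r = √(21.25) ≈ 4.61.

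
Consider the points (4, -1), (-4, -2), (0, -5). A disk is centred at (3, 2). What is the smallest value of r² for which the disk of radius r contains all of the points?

65

The required radius is the distance from (3, 2) to the farthest point.
Squared distances: 10, 65, 58.
Maximum is 65, attained at (-4, -2).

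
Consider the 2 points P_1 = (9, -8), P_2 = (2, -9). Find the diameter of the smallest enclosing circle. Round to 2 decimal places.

The smallest circle enclosing two points has them as diameter endpoints.
Centre = midpoint = (5.5, -8.5); r² = |P_1P_2|²/4 = 50/4 = 12.5.
Diameter = 2r = 2√(12.5) ≈ 7.07.

7.07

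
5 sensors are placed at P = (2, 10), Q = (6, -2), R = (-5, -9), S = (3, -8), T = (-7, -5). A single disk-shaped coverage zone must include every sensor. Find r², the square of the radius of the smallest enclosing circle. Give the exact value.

By Welzl's lemma the MEC is supported by two points (diametrically opposite) or three points (on a circumcircle).
The farthest pair is P–R with squared distance 410. The circle on this segment as diameter has centre (-1.5, 0.5) and r² = 410/4 = 102.5.
Check Q: distance² to centre = 62.5 ≤ 102.5, so it lies inside.
All remaining points lie in this disk, and no smaller disk contains both endpoints, so this is the minimum enclosing circle.

102.5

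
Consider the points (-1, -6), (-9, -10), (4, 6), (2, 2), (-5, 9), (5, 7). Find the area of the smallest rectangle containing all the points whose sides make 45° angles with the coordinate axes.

294.5

In coordinates u = x + y, v = x − y the rectangle is axis-aligned; the map (x,y)→(u,v) scales areas by 2.
u-values: -7, -19, 10, 4, 4, 12; range = 12 − (-19) = 31.
v-values: 5, 1, -2, 0, -14, -2; range = 5 − (-14) = 19.
Area = (31 × 19) / 2 = 294.5.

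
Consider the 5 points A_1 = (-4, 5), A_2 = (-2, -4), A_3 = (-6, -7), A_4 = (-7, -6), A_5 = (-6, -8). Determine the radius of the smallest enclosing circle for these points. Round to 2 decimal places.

6.58

A smallest enclosing disk is always determined by at most three of the input points on its boundary.
The farthest pair is A_1–A_5 with squared distance 173. The circle on this segment as diameter has centre (-5, -1.5) and r² = 173/4 = 43.25.
Check A_2: distance² to centre = 15.25 ≤ 43.25, so it lies inside.
All remaining points lie in this disk, and no smaller disk contains both endpoints, so this is the minimum enclosing circle.
r = √(43.25) ≈ 6.58.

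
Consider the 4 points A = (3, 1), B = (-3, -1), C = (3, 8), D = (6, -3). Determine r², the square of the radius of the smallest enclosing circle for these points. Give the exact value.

71825/1922

The minimum enclosing circle is determined by three boundary points: B, C, D.
Their circumcentre is (147/62, 119/62) with r² = 71825/1922.
The farthest remaining point A is at distance² 2385/1922 ≤ 71825/1922.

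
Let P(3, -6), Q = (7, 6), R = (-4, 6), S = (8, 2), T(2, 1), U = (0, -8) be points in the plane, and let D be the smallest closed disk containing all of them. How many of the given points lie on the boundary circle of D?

3

The minimum enclosing circle is determined by three boundary points: Q, R, U.
Their circumcentre is (1.5, 0) with r² = 66.25.
The farthest remaining point S is at distance² 46.25 ≤ 66.25.
The points at distance exactly r from the centre are Q, R, U — 3 points.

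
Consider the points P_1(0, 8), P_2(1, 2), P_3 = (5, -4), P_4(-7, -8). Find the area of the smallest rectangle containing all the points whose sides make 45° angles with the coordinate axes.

In coordinates u = x + y, v = x − y the rectangle is axis-aligned; the map (x,y)→(u,v) scales areas by 2.
u-values: 8, 3, 1, -15; range = 8 − (-15) = 23.
v-values: -8, -1, 9, 1; range = 9 − (-8) = 17.
Area = (23 × 17) / 2 = 195.5.

195.5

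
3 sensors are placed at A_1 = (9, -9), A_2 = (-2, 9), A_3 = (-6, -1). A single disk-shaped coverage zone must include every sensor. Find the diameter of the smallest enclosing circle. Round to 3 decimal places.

Side lengths²: A_1A_2² = 445, A_1A_3² = 289, A_2A_3² = 116.
Since A_1A_2² = 445 ≥ 289 + 116 = 405, the angle opposite A_1A_2 is not acute, so the smallest enclosing circle has A_1A_2 as diameter.
Centre = midpoint of A_1A_2 = (3.5, 0), r² = 445/4 = 111.25.
Diameter = 2r = 2√(111.25) ≈ 21.095.

21.095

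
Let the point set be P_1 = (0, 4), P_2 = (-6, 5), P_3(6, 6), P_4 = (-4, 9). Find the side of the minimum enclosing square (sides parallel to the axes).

12

The bounding box has width 12 and height 5.
An axis-aligned square enclosing the set must have side ≥ max(width, height).
So the minimum side is max(12, 5) = 12.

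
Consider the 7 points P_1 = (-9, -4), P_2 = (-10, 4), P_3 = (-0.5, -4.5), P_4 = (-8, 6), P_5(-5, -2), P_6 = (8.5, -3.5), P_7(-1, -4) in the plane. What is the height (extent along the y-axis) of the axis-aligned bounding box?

max y = 6, min y = -4.5, so height = 10.5.

10.5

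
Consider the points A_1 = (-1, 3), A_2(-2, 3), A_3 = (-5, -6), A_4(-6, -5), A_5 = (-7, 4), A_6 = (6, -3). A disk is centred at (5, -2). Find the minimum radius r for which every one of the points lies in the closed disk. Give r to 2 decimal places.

13.42

The required radius is the distance from (5, -2) to the farthest point.
Squared distances: 61, 74, 116, 130, 180, 2.
Maximum is 180, attained at A_5.
r = √180 ≈ 13.42.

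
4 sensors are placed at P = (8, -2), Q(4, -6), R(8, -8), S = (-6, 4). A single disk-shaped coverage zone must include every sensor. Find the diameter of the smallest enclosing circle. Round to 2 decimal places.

18.44

A smallest enclosing disk is always determined by at most three of the input points on its boundary.
The farthest pair is R–S with squared distance 340. The circle on this segment as diameter has centre (1, -2) and r² = 340/4 = 85.
Check P: distance² to centre = 49 ≤ 85, so it lies inside.
All remaining points lie in this disk, and no smaller disk contains both endpoints, so this is the minimum enclosing circle.
Diameter = 2r = 2√85 ≈ 18.44.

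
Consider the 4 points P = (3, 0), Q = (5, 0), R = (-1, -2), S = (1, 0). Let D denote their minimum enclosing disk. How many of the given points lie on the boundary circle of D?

The farthest pair is Q–R with squared distance 40. The circle on this segment as diameter has centre (2, -1) and r² = 40/4 = 10.
Check P: distance² to centre = 2 ≤ 10, so it lies inside.
All remaining points lie in this disk, and no smaller disk contains both endpoints, so this is the minimum enclosing circle.
The points at distance exactly r from the centre are Q, R — 2 points.

2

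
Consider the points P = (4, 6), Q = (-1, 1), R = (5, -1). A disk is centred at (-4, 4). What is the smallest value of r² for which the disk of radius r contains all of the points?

106

The required radius is the distance from (-4, 4) to the farthest point.
Squared distances: 68, 18, 106.
Maximum is 106, attained at R.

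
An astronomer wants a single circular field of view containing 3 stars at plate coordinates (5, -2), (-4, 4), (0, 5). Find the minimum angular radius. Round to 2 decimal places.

Call the three points A, B, C in the order given.
Side lengths²: AB² = 117, AC² = 74, BC² = 17.
Since AB² = 117 ≥ 74 + 17 = 91, the angle opposite AB is not acute, so the smallest enclosing circle has AB as diameter.
Centre = midpoint of AB = (0.5, 1), r² = 117/4 = 29.25.
r = √(29.25) ≈ 5.41.

5.41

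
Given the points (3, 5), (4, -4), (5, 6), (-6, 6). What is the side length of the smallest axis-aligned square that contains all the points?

The bounding box has width 11 and height 10.
An axis-aligned square enclosing the set must have side ≥ max(width, height).
So the minimum side is max(11, 10) = 11.

11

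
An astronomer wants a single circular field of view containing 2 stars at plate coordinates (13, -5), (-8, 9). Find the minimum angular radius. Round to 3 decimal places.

12.619

The smallest circle enclosing two points has them as diameter endpoints.
Centre = midpoint = (2.5, 2); r² = |(13, -5)−(-8, 9)|²/4 = 637/4 = 159.25.
r = √(159.25) ≈ 12.619.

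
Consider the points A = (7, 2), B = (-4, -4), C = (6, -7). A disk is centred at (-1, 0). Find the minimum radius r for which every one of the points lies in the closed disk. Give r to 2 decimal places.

9.90

The required radius is the distance from (-1, 0) to the farthest point.
Squared distances: 68, 25, 98.
Maximum is 98, attained at C.
r = √98 ≈ 9.90.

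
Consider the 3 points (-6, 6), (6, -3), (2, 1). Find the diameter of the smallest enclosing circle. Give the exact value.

15

Call the three points A, B, C in the order given.
Side lengths²: AB² = 225, AC² = 89, BC² = 32.
Since AB² = 225 ≥ 89 + 32 = 121, the angle opposite AB is not acute, so the smallest enclosing circle has AB as diameter.
Centre = midpoint of AB = (0, 1.5), r² = 225/4 = 56.25.
Diameter = 2r = 2√(56.25) = 15.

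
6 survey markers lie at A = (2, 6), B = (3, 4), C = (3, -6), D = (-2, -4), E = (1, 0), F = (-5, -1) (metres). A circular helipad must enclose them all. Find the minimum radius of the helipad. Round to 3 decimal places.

6.179

The minimum enclosing circle of a finite set is fixed by two of the points (as a diameter) or three (as a circumcircle).
The minimum enclosing circle is determined by three boundary points: A, C, F.
Their circumcentre is (29/26, -3/26) with r² = 12905/338.
The farthest remaining point D is at distance² 8381/338 ≤ 12905/338.
r = √(12905/338) ≈ 6.179.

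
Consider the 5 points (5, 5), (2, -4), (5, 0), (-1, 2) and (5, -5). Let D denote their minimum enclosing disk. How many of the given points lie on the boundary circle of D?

3

The minimum enclosing circle of a finite set is fixed by two of the points (as a diameter) or three (as a circumcircle).
The minimum enclosing circle is determined by three boundary points: (5, 5), (-1, 2), (5, -5).
Their circumcentre is (3.75, 0) with r² = 26.5625.
The farthest remaining point (2, -4) is at distance² 19.0625 ≤ 26.5625.
The points at distance exactly r from the centre are (5, 5), (-1, 2), (5, -5) — 3 points.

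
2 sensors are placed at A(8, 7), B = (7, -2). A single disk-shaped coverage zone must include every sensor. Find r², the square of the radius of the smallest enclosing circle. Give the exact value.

20.5

The smallest circle enclosing two points has them as diameter endpoints.
Centre = midpoint = (7.5, 2.5); r² = |AB|²/4 = 82/4 = 20.5.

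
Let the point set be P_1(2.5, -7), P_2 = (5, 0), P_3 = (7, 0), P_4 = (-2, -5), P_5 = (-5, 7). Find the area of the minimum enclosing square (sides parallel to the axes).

The bounding box has width 12 and height 14.
An axis-aligned square enclosing the set must have side ≥ max(width, height).
So the minimum side is max(12, 14) = 14.
Area = 14² = 196.

196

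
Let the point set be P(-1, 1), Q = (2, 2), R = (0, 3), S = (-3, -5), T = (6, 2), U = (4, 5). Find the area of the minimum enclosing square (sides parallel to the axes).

100

The bounding box has width 9 and height 10.
An axis-aligned square enclosing the set must have side ≥ max(width, height).
So the minimum side is max(9, 10) = 10.
Area = 10² = 100.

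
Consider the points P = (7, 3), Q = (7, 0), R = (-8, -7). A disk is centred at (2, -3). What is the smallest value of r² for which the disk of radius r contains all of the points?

The required radius is the distance from (2, -3) to the farthest point.
Squared distances: 61, 34, 116.
Maximum is 116, attained at R.

116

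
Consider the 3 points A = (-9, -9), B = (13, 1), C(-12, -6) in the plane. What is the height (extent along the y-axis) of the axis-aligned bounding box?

10

max y = 1, min y = -9, so height = 10.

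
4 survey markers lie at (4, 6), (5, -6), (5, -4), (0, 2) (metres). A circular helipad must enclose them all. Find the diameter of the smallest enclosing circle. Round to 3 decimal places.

The minimum enclosing circle of a finite set is fixed by two of the points (as a diameter) or three (as a circumcircle).
The farthest pair is (4, 6)–(5, -6) with squared distance 145. The circle on this segment as diameter has centre (4.5, 0) and r² = 145/4 = 36.25.
Check (5, -4): distance² to centre = 16.25 ≤ 36.25, so it lies inside.
All remaining points lie in this disk, and no smaller disk contains both endpoints, so this is the minimum enclosing circle.
Diameter = 2r = 2√(36.25) ≈ 12.042.

12.042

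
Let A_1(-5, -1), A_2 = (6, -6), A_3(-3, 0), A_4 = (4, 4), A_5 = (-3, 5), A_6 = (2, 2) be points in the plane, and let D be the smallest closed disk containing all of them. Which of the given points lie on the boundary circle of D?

The minimum enclosing circle of a finite set is fixed by two of the points (as a diameter) or three (as a circumcircle).
The farthest pair is A_2–A_5 with squared distance 202. The circle on this segment as diameter has centre (1.5, -0.5) and r² = 202/4 = 50.5.
Check A_1: distance² to centre = 42.5 ≤ 50.5, so it lies inside.
All remaining points lie in this disk, and no smaller disk contains both endpoints, so this is the minimum enclosing circle.
The points at distance exactly r from the centre are A_2, A_5 — 2 points.

A_2, A_5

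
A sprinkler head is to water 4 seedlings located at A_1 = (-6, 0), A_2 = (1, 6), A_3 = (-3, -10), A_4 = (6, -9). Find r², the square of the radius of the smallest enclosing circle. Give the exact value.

3485/49

The minimum enclosing circle of a finite set is fixed by two of the points (as a diameter) or three (as a circumcircle).
The minimum enclosing circle is determined by three boundary points: A_2, A_3, A_4.
Their circumcentre is (5/7, -17/7) with r² = 3485/49.
The farthest remaining point A_1 is at distance² 2498/49 ≤ 3485/49.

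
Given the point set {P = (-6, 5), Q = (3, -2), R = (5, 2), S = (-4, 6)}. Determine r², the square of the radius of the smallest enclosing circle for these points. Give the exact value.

33.8

By Welzl's lemma the MEC is supported by two points (diametrically opposite) or three points (on a circumcircle).
The minimum enclosing circle is determined by three boundary points: P, Q, R.
Their circumcentre is (-0.8, 2.4) with r² = 33.8.
The farthest remaining point S is at distance² 23.2 ≤ 33.8.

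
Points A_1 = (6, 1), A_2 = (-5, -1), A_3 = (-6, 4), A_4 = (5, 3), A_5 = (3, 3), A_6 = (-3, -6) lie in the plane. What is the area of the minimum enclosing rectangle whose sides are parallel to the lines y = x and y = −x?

In coordinates u = x + y, v = x − y the rectangle is axis-aligned; the map (x,y)→(u,v) scales areas by 2.
u-values: 7, -6, -2, 8, 6, -9; range = 8 − (-9) = 17.
v-values: 5, -4, -10, 2, 0, 3; range = 5 − (-10) = 15.
Area = (17 × 15) / 2 = 127.5.

127.5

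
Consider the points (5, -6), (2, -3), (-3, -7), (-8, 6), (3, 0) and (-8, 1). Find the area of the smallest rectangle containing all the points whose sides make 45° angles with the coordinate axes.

162.5

In coordinates u = x + y, v = x − y the rectangle is axis-aligned; the map (x,y)→(u,v) scales areas by 2.
u-values: -1, -1, -10, -2, 3, -7; range = 3 − (-10) = 13.
v-values: 11, 5, 4, -14, 3, -9; range = 11 − (-14) = 25.
Area = (13 × 25) / 2 = 162.5.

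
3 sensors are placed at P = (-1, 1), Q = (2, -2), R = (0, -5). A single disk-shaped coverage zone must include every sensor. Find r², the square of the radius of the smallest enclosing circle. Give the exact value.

9.25

Side lengths²: PQ² = 18, PR² = 37, QR² = 13.
Since PR² = 37 ≥ 18 + 13 = 31, the angle opposite PR is not acute, so the smallest enclosing circle has PR as diameter.
Centre = midpoint of PR = (-0.5, -2), r² = 37/4 = 9.25.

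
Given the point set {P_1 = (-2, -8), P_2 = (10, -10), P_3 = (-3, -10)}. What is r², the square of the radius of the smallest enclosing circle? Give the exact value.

42.25

Side lengths²: P_1P_2² = 148, P_1P_3² = 5, P_2P_3² = 169.
Since P_2P_3² = 169 ≥ 148 + 5 = 153, the angle opposite P_2P_3 is not acute, so the smallest enclosing circle has P_2P_3 as diameter.
Centre = midpoint of P_2P_3 = (3.5, -10), r² = 169/4 = 42.25.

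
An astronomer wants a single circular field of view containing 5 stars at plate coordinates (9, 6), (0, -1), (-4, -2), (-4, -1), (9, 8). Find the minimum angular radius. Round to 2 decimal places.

The minimum enclosing circle of a finite set is fixed by two of the points (as a diameter) or three (as a circumcircle).
The farthest pair is (-4, -2)–(9, 8) with squared distance 269. The circle on this segment as diameter has centre (2.5, 3) and r² = 269/4 = 67.25.
Check (9, 6): distance² to centre = 51.25 ≤ 67.25, so it lies inside.
All remaining points lie in this disk, and no smaller disk contains both endpoints, so this is the minimum enclosing circle.
r = √(67.25) ≈ 8.20.

8.20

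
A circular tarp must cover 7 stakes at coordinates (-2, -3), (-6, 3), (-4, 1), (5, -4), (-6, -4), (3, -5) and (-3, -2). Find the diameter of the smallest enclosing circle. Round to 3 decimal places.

13.038

The farthest pair is (-6, 3)–(5, -4) with squared distance 170. The circle on this segment as diameter has centre (-0.5, -0.5) and r² = 170/4 = 42.5.
Check (-2, -3): distance² to centre = 8.5 ≤ 42.5, so it lies inside.
All remaining points lie in this disk, and no smaller disk contains both endpoints, so this is the minimum enclosing circle.
Diameter = 2r = 2√(42.5) ≈ 13.038.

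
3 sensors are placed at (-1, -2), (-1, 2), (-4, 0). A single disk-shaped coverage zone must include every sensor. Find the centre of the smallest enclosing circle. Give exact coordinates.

Call the three points A, B, C in the order given.
Side lengths²: AB² = 16, AC² = 13, BC² = 13.
Since AB² = 16 < 13 + 13 = 26, the triangle is acute, so the smallest enclosing circle is the circumcircle.
Circumcentre = (-11/6, 0), r² = 169/36.
Centre = (-11/6, 0).

(-11/6, 0)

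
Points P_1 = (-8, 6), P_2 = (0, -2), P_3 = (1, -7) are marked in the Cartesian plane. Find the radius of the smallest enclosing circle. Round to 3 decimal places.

7.906

Side lengths²: P_1P_2² = 128, P_1P_3² = 250, P_2P_3² = 26.
Since P_1P_3² = 250 ≥ 128 + 26 = 154, the angle opposite P_1P_3 is not acute, so the smallest enclosing circle has P_1P_3 as diameter.
Centre = midpoint of P_1P_3 = (-3.5, -0.5), r² = 250/4 = 62.5.
r = √(62.5) ≈ 7.906.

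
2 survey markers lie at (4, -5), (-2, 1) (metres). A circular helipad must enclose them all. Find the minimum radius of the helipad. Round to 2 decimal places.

4.24

The smallest circle enclosing two points has them as diameter endpoints.
Centre = midpoint = (1, -2); r² = |(4, -5)−(-2, 1)|²/4 = 72/4 = 18.
r = √18 ≈ 4.24.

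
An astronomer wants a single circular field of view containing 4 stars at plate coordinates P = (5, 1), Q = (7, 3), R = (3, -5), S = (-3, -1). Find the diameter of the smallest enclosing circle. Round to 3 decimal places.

The minimum enclosing circle of a finite set is fixed by two of the points (as a diameter) or three (as a circumcircle).
The minimum enclosing circle is determined by three boundary points: Q, R, S.
Their circumcentre is (2.25, 0.375) with r² = 29.453125.
The farthest remaining point P is at distance² 7.953125 ≤ 29.453125.
Diameter = 2r = 2√(29.453125) ≈ 10.854.

10.854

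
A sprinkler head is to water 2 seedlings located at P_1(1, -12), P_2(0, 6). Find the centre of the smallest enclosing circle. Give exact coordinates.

(0.5, -3)

The smallest circle enclosing two points has them as diameter endpoints.
Centre = midpoint = (0.5, -3); r² = |P_1P_2|²/4 = 325/4 = 81.25.
Centre = (0.5, -3).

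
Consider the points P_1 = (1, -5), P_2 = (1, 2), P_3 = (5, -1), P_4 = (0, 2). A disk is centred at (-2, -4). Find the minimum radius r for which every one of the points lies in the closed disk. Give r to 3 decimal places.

7.616

The required radius is the distance from (-2, -4) to the farthest point.
Squared distances: 10, 45, 58, 40.
Maximum is 58, attained at P_3.
r = √58 ≈ 7.616.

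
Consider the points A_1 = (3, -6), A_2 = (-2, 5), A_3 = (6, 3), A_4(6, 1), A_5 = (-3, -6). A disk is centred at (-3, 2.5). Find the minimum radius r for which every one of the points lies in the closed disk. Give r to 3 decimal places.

10.404

The required radius is the distance from (-3, 2.5) to the farthest point.
Squared distances: 108.25, 7.25, 81.25, 83.25, 72.25.
Maximum is 108.25, attained at A_1.
r = √(108.25) ≈ 10.404.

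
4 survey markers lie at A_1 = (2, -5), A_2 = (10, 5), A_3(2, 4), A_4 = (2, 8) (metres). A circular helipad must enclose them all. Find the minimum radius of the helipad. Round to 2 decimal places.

6.84

The minimum enclosing circle of a finite set is fixed by two of the points (as a diameter) or three (as a circumcircle).
The minimum enclosing circle is determined by three boundary points: A_1, A_2, A_4.
Their circumcentre is (4.125, 1.5) with r² = 46.765625.
The farthest remaining point A_3 is at distance² 10.765625 ≤ 46.765625.
r = √(46.765625) ≈ 6.84.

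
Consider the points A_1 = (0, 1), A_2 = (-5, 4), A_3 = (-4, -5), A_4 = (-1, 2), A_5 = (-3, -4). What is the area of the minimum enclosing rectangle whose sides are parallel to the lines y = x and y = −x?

In coordinates u = x + y, v = x − y the rectangle is axis-aligned; the map (x,y)→(u,v) scales areas by 2.
u-values: 1, -1, -9, 1, -7; range = 1 − (-9) = 10.
v-values: -1, -9, 1, -3, 1; range = 1 − (-9) = 10.
Area = (10 × 10) / 2 = 50.

50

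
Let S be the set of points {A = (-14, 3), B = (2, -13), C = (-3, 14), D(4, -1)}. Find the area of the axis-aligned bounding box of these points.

x ranges over [-14, 4], width 18.
y ranges over [-13, 14], height 27.
Area = 18 × 27 = 486.

486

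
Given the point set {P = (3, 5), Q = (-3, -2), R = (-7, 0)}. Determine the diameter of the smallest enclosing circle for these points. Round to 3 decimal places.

Side lengths²: PQ² = 85, PR² = 125, QR² = 20.
Since PR² = 125 ≥ 85 + 20 = 105, the angle opposite PR is not acute, so the smallest enclosing circle has PR as diameter.
Centre = midpoint of PR = (-2, 2.5), r² = 125/4 = 31.25.
Diameter = 2r = 2√(31.25) ≈ 11.180.

11.180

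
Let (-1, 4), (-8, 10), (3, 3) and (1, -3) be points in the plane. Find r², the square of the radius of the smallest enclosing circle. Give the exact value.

62.5

By Welzl's lemma the MEC is supported by two points (diametrically opposite) or three points (on a circumcircle).
The farthest pair is (-8, 10)–(1, -3) with squared distance 250. The circle on this segment as diameter has centre (-3.5, 3.5) and r² = 250/4 = 62.5.
Check (-1, 4): distance² to centre = 6.5 ≤ 62.5, so it lies inside.
All remaining points lie in this disk, and no smaller disk contains both endpoints, so this is the minimum enclosing circle.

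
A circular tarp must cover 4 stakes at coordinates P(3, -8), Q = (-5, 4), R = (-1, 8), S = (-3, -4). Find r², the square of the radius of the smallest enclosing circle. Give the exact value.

A smallest enclosing disk is always determined by at most three of the input points on its boundary.
The farthest pair is P–R with squared distance 272. The circle on this segment as diameter has centre (1, 0) and r² = 272/4 = 68.
Check Q: distance² to centre = 52 ≤ 68, so it lies inside.
All remaining points lie in this disk, and no smaller disk contains both endpoints, so this is the minimum enclosing circle.

68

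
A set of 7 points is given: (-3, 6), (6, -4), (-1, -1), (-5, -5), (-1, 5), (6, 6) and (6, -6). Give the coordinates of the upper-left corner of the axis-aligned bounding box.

x-range [-5, 6], y-range [-6, 6].
The upper-left corner is (-5, 6).

(-5, 6)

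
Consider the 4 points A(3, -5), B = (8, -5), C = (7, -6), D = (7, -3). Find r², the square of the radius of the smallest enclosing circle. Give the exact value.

The minimum enclosing circle of a finite set is fixed by two of the points (as a diameter) or three (as a circumcircle).
The farthest pair is A–B with squared distance 25. The circle on this segment as diameter has centre (5.5, -5) and r² = 25/4 = 6.25.
Check C: distance² to centre = 3.25 ≤ 6.25, so it lies inside.
All remaining points lie in this disk, and no smaller disk contains both endpoints, so this is the minimum enclosing circle.

6.25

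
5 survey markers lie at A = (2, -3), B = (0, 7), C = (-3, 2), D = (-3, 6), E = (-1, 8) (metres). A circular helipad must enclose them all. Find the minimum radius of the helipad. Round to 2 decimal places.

The minimum enclosing circle of a finite set is fixed by two of the points (as a diameter) or three (as a circumcircle).
The farthest pair is A–E with squared distance 130. The circle on this segment as diameter has centre (0.5, 2.5) and r² = 130/4 = 32.5.
Check B: distance² to centre = 20.5 ≤ 32.5, so it lies inside.
All remaining points lie in this disk, and no smaller disk contains both endpoints, so this is the minimum enclosing circle.
r = √(32.5) ≈ 5.70.

5.70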